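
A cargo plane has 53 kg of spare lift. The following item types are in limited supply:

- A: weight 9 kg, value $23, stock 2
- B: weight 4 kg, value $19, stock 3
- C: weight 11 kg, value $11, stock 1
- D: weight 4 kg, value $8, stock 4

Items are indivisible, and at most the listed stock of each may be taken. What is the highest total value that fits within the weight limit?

Best selections within weight 53 and stock limits:
- 2×A + 3×B + 1×C + 3×D: weight 53, value 138
- 2×A + 3×B + 4×D: weight 46, value 135
- 2×A + 3×B + 1×C + 2×D: weight 49, value 130
- 2×A + 3×B + 3×D: weight 42, value 127
Best: $138.

$138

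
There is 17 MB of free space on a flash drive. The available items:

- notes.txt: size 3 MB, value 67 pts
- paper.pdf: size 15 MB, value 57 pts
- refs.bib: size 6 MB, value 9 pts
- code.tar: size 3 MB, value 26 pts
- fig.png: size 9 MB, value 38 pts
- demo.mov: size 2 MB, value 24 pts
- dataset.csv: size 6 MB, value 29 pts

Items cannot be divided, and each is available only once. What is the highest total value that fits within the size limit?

155 pts

Check high-value combinations within 17 MB:
- notes.txt+code.tar+fig.png+demo.mov: size 3+3+9+2=17, value 67+26+38+24=155
- notes.txt+code.tar+demo.mov+dataset.csv: size 3+3+2+6=14, value 67+26+24+29=146
- notes.txt+code.tar+fig.png: size 3+3+9=15, value 67+26+38=131
Best: 155 pts.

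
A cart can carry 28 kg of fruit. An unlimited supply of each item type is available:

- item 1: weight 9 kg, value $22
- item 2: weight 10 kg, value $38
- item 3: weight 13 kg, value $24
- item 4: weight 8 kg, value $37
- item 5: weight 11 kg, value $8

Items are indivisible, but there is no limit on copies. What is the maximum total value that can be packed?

Best value-per-unit is item 4 at 37/8; filling with it alone gives 3×37 = 111.
Optimal mix: 2×item 2 + 1×item 4 → weight 28, value 113.

$113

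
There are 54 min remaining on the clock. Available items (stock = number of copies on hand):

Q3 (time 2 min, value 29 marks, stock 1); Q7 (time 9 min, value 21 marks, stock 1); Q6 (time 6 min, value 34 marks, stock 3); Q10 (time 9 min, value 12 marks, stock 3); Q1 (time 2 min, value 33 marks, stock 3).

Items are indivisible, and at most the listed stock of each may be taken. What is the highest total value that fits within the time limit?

Top feasible selections:
- 1×Q3 + 1×Q7 + 3×Q6 + 2×Q10 + 3×Q1: time 53, value 275
- 1×Q3 + 3×Q6 + 3×Q10 + 3×Q1: time 53, value 266
Best: 275 marks.

275 marks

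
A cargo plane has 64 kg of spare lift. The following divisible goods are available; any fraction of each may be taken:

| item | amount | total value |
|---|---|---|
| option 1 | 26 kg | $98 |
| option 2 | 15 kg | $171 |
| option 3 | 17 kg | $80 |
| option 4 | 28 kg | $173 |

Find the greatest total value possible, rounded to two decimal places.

439.08

Take in order of value per unit:
- option 2 (171/15 per unit): all 15 → value 171, running total 171.00
- option 4 (173/28 per unit): all 28 → value 173, running total 344.00
- option 3 (80/17 per unit): all 17 → value 80, running total 424.00
- option 1 (98/26 per unit): 4 of 26 → value 4×98/26 = 15.0769, running total 439.08
Total 439.08.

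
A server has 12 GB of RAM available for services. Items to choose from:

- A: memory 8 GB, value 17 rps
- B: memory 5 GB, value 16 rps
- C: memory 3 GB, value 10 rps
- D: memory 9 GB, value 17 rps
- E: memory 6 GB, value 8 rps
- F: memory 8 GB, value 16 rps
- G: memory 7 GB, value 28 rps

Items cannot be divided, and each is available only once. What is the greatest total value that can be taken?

Check high-value combinations within 12 GB:
- B+G: memory 5+7=12, value 16+28=44
- C+G: memory 3+7=10, value 10+28=38
- G: memory 7, value 28
- A+C: memory 8+3=11, value 17+10=27
- C+D: memory 3+9=12, value 10+17=27
Best: 44 rps.

44 rps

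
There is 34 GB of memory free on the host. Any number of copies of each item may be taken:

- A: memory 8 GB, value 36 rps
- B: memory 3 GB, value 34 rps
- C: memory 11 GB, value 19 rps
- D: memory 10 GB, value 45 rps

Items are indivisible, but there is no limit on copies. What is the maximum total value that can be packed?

374 rps

Best value-per-unit is B at 34/3, and filling with it alone uses memory 11×3=33. No mix of the others beats 11×34 = 374.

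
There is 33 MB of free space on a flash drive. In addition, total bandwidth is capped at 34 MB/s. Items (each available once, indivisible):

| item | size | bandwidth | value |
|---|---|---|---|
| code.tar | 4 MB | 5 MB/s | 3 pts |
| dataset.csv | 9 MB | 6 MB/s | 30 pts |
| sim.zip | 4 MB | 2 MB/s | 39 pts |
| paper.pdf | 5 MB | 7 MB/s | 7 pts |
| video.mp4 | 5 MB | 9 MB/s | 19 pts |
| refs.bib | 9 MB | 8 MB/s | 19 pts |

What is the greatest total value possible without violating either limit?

114 pts

Feasible sets respecting both limits:
- dataset.csv+sim.zip+paper.pdf+video.mp4+refs.bib: size 32, bandwidth 32, value 114
- code.tar+dataset.csv+sim.zip+video.mp4+refs.bib: size 31, bandwidth 30, value 110
- dataset.csv+sim.zip+video.mp4+refs.bib: size 27, bandwidth 25, value 107
- code.tar+dataset.csv+sim.zip+paper.pdf+video.mp4: size 27, bandwidth 29, value 98
Best: 114 pts.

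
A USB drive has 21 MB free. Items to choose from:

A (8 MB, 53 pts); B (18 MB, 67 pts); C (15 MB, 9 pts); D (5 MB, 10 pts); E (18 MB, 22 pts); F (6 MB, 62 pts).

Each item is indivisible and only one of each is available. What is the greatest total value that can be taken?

125 pts

This is a 0/1 knapsack; check combinations near the capacity.
- A+D+F: size 8+5+6=19, value 53+10+62=125
- A+F: size 8+6=14, value 53+62=115
- D+F: size 5+6=11, value 10+62=72
- C+F: size 15+6=21, value 9+62=71
- B: size 18, value 67
Best: 125 pts.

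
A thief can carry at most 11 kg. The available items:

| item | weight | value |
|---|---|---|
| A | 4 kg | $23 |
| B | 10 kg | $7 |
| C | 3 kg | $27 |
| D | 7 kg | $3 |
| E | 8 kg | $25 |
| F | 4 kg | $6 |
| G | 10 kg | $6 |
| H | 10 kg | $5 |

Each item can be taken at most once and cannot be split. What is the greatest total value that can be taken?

$56

This is a 0/1 knapsack; check combinations near the capacity.
- A+C+F: weight 4+3+4=11, value 23+27+6=56
- C+E: weight 3+8=11, value 27+25=52
- A+C: weight 4+3=7, value 23+27=50
- C+F: weight 3+4=7, value 27+6=33
- C+D: weight 3+7=10, value 27+3=30
Best: $56.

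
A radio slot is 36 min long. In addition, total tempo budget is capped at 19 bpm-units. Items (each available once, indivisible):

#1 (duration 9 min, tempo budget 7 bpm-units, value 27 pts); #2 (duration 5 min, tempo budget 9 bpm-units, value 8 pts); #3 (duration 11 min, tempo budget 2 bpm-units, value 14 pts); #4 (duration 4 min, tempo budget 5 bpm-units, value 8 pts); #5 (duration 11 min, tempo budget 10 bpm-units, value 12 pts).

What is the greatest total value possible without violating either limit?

Feasible sets respecting both limits:
- #1+#3+#5: duration 31, tempo budget 19, value 53
- #1+#2+#3: duration 25, tempo budget 18, value 49
- #1+#3+#4: duration 24, tempo budget 14, value 49
- #1+#3: duration 20, tempo budget 9, value 41
Best: 53 pts.

53 pts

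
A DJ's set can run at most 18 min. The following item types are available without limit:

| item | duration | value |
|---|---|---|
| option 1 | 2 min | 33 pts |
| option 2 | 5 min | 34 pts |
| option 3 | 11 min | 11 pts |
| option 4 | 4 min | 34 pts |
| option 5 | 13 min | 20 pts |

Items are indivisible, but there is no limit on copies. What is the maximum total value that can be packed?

Best value-per-unit is option 1 at 33/2, and filling with it alone uses duration 9×2=18. No mix of the others beats 9×33 = 297.

297 pts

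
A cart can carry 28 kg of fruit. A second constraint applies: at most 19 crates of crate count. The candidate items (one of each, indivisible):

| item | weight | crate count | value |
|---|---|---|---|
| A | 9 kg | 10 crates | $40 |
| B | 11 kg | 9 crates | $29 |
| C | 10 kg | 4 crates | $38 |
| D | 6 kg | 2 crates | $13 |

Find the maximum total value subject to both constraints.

Feasible sets respecting both limits:
- A+C+D: weight 25, crate count 16, value 91
- B+C+D: weight 27, crate count 15, value 80
- A+C: weight 19, crate count 14, value 78
- A+B: weight 20, crate count 19, value 69
Best: $91.

$91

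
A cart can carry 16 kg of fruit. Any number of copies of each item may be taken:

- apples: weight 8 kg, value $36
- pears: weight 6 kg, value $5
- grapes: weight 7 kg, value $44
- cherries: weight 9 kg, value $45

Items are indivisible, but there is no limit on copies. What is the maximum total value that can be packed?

$89

Best value-per-unit is grapes at 44/7; filling with it alone gives 2×44 = 88.
Optimal mix: 1×grapes + 1×cherries → weight 16, value 89.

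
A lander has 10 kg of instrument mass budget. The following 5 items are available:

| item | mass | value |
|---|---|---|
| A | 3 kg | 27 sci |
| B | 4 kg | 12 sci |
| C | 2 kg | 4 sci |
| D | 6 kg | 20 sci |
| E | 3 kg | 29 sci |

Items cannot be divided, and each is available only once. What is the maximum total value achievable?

Check high-value combinations within 10 kg:
- A+B+E: mass 3+4+3=10, value 27+12+29=68
- A+C+E: mass 3+2+3=8, value 27+4+29=60
- A+E: mass 3+3=6, value 27+29=56
- D+E: mass 6+3=9, value 20+29=49
- A+D: mass 3+6=9, value 27+20=47
Best: 68 sci.

68 sci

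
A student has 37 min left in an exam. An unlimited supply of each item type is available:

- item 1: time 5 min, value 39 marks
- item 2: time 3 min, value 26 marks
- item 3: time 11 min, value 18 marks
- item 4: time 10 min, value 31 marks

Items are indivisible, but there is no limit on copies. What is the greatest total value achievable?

Best value-per-unit is item 2 at 26/3; filling with it alone gives 12×26 = 312.
Optimal mix: 2×item 1 + 9×item 2 → time 37, value 312.

312 marks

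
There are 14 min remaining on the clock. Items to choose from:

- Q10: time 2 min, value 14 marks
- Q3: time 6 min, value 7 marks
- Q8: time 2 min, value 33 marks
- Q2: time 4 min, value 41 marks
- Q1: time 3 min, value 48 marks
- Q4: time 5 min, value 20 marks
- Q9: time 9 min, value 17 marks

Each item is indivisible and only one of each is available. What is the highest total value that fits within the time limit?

142 marks

Check high-value combinations within 14 min:
- Q8+Q2+Q1+Q4: time 2+4+3+5=14, value 33+41+48+20=142
- Q10+Q8+Q2+Q1: time 2+2+4+3=11, value 14+33+41+48=136
- Q10+Q2+Q1+Q4: time 2+4+3+5=14, value 14+41+48+20=123
- Q8+Q2+Q1: time 2+4+3=9, value 33+41+48=122
Best: 142 marks.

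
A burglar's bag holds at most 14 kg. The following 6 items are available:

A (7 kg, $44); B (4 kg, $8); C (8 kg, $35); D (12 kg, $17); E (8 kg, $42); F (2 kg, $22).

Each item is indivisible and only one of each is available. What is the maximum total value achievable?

This is a 0/1 knapsack; check combinations near the capacity.
- A+B+F: weight 7+4+2=13, value 44+8+22=74
- B+E+F: weight 4+8+2=14, value 8+42+22=72
- A+F: weight 7+2=9, value 44+22=66
- B+C+F: weight 4+8+2=14, value 8+35+22=65
Best: $74.

$74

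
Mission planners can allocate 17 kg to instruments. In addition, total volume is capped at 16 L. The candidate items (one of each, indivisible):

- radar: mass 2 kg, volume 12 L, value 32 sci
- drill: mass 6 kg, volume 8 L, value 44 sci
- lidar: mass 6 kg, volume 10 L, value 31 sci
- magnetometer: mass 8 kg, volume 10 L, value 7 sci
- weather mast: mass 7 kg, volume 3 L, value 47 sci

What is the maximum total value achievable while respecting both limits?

91 sci

Feasible sets respecting both limits:
- drill+weather mast: mass 13, volume 11, value 91
- radar+weather mast: mass 9, volume 15, value 79
- lidar+weather mast: mass 13, volume 13, value 78
- magnetometer+weather mast: mass 15, volume 13, value 54
Best: 91 sci.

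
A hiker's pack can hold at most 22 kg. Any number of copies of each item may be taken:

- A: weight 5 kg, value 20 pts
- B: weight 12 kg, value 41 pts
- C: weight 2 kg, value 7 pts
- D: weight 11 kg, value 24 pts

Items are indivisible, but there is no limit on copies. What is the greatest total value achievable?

87 pts

Best value-per-unit is A at 20/5; filling with it alone gives 4×20 = 80.
Optimal mix: 4×A + 1×C → weight 22, value 87.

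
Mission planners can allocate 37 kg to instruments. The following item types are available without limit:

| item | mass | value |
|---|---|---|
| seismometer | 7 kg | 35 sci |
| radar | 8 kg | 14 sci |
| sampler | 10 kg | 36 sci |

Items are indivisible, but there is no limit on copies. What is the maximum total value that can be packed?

Best value-per-unit is seismometer at 35/7, and filling with it alone uses mass 5×7=35. No mix of the others beats 5×35 = 175.

175 sci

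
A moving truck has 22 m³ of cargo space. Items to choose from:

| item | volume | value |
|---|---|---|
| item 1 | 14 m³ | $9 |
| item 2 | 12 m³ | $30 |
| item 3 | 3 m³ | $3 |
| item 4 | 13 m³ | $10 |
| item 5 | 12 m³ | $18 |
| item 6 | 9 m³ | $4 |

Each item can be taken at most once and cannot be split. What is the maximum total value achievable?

$34

Check high-value combinations within 22 m³:
- item 2+item 6: volume 12+9=21, value 30+4=34
- item 2+item 3: volume 12+3=15, value 30+3=33
- item 2: volume 12, value 30
- item 5+item 6: volume 12+9=21, value 18+4=22
- item 3+item 5: volume 3+12=15, value 3+18=21
Best: $34.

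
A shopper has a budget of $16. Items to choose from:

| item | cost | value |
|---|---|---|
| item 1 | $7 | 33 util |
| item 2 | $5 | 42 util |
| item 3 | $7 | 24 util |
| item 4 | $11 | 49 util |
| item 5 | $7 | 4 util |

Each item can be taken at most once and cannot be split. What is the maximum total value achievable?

91 util

Check high-value combinations within $16:
- item 2+item 4: cost 5+11=16, value 42+49=91
- item 1+item 2: cost 7+5=12, value 33+42=75
- item 2+item 3: cost 5+7=12, value 42+24=66
Best: 91 util.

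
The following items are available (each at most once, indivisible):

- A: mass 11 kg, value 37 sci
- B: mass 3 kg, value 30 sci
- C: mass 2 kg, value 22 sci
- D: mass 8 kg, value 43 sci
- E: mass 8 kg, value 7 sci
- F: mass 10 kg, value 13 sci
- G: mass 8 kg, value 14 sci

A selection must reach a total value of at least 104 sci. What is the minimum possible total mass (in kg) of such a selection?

Subsets with value ≥ 104, sorted by total mass:
- B+C+D+G: mass 21, value 109
- A+B+D: mass 22, value 110
- B+C+D+F: mass 23, value 108
Minimum mass: 21 kg.

21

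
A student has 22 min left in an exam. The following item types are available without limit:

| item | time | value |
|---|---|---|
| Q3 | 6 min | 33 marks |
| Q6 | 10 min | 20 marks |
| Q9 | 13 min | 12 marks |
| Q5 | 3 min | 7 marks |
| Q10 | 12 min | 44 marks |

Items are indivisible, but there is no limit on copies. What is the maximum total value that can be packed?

106 marks

Best value-per-unit is Q3 at 33/6; filling with it alone gives 3×33 = 99.
Optimal mix: 3×Q3 + 1×Q5 → time 21, value 106.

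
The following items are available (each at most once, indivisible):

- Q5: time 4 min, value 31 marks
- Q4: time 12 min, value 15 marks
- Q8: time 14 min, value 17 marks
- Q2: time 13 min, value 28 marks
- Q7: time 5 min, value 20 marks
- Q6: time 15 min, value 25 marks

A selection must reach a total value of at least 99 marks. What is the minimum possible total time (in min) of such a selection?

37

Subsets with value ≥ 99, sorted by total time:
- Q5+Q2+Q7+Q6: time 37, value 104
- Q5+Q4+Q2+Q6: time 44, value 99
- Q5+Q8+Q2+Q6: time 46, value 101
Minimum time: 37 min.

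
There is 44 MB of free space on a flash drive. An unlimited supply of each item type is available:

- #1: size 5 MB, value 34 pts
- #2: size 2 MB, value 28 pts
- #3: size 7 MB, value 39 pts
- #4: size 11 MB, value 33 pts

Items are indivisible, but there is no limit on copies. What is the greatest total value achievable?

616 pts

Best value-per-unit is #2 at 28/2, and filling with it alone uses size 22×2=44. No mix of the others beats 22×28 = 616.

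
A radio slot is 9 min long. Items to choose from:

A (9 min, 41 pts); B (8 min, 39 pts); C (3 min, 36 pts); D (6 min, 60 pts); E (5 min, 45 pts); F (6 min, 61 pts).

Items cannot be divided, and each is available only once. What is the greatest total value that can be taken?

Check high-value combinations within 9 min:
- C+F: duration 3+6=9, value 36+61=97
- C+D: duration 3+6=9, value 36+60=96
- C+E: duration 3+5=8, value 36+45=81
Best: 97 pts.

97 pts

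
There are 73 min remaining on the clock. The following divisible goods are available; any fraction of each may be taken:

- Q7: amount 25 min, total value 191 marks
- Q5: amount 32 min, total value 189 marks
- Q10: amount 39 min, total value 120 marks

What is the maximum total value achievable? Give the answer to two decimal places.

429.23

Take in order of value per unit:
- Q7 (191/25 per unit): all 25 → value 191, running total 191.00
- Q5 (189/32 per unit): all 32 → value 189, running total 380.00
- Q10 (120/39 per unit): 16 of 39 → value 16×120/39 = 49.2308, running total 429.23
Total 429.23.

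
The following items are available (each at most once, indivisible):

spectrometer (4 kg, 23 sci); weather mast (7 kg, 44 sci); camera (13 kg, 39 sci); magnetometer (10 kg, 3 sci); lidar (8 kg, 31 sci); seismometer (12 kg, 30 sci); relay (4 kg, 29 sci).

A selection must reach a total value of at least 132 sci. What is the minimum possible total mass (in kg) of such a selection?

28

Subsets with value ≥ 132, sorted by total mass:
- spectrometer+weather mast+camera+relay: mass 28, value 135
- weather mast+lidar+seismometer+relay: mass 31, value 134
- weather mast+camera+lidar+relay: mass 32, value 143
- spectrometer+weather mast+camera+lidar: mass 32, value 137
Minimum mass: 28 kg.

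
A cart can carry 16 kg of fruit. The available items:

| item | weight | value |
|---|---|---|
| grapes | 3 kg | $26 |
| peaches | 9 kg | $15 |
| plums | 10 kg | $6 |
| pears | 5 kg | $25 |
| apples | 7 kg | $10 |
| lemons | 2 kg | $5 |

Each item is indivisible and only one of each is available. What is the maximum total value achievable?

This is a 0/1 knapsack; check combinations near the capacity.
- grapes+pears+apples: weight 3+5+7=15, value 26+25+10=61
- grapes+pears+lemons: weight 3+5+2=10, value 26+25+5=56
- grapes+pears: weight 3+5=8, value 26+25=51
- grapes+peaches+lemons: weight 3+9+2=14, value 26+15+5=46
- peaches+pears+lemons: weight 9+5+2=16, value 15+25+5=45
Best: $61.

$61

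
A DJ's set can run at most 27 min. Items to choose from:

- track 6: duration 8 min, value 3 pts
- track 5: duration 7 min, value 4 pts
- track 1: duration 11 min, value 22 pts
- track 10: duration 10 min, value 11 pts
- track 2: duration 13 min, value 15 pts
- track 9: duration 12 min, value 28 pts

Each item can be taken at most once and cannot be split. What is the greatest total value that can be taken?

Check high-value combinations within 27 min:
- track 1+track 9: duration 11+12=23, value 22+28=50
- track 2+track 9: duration 13+12=25, value 15+28=43
- track 10+track 9: duration 10+12=22, value 11+28=39
Best: 50 pts.

50 pts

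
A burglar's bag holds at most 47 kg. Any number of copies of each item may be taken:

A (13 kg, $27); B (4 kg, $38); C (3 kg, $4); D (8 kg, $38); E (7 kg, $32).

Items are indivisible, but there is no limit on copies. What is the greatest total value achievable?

$422

Best value-per-unit is B at 38/4; filling with it alone gives 11×38 = 418.
Optimal mix: 11×B + 1×C → weight 47, value 422.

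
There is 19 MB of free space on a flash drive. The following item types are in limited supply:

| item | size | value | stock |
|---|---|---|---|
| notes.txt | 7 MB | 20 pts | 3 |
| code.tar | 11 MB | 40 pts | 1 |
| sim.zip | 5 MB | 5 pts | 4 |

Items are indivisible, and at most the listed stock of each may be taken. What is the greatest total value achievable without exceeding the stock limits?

Best selections within size 19 and stock limits:
- 1×notes.txt + 1×code.tar: size 18, value 60
- 1×code.tar + 1×sim.zip: size 16, value 45
Best: 60 pts.

60 pts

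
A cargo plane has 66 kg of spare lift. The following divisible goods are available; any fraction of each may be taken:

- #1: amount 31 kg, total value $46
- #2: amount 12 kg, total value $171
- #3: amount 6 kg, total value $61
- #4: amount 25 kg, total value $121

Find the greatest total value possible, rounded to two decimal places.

387.13

Take in order of value per unit:
- #2 (171/12 per unit): all 12 → value 171, running total 171.00
- #3 (61/6 per unit): all 6 → value 61, running total 232.00
- #4 (121/25 per unit): all 25 → value 121, running total 353.00
- #1 (46/31 per unit): 23 of 31 → value 23×46/31 = 34.1290, running total 387.13
Total 387.13.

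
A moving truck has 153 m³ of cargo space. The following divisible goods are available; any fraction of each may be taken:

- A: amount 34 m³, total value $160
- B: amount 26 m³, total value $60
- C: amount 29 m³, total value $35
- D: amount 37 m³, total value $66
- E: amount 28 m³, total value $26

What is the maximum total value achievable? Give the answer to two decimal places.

346.07

Take in order of value per unit:
- A (160/34 per unit): all 34 → value 160, running total 160.00
- B (60/26 per unit): all 26 → value 60, running total 220.00
- D (66/37 per unit): all 37 → value 66, running total 286.00
- C (35/29 per unit): all 29 → value 35, running total 321.00
- E (26/28 per unit): 27 of 28 → value 27×26/28 = 25.0714, running total 346.07
Total 346.07.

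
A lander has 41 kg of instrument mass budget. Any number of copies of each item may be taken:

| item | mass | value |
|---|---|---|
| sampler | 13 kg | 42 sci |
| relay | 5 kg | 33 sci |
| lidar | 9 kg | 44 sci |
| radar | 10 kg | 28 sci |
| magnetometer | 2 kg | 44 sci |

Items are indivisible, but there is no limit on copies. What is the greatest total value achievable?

880 sci

Best value-per-unit is magnetometer at 44/2, and filling with it alone uses mass 20×2=40. No mix of the others beats 20×44 = 880.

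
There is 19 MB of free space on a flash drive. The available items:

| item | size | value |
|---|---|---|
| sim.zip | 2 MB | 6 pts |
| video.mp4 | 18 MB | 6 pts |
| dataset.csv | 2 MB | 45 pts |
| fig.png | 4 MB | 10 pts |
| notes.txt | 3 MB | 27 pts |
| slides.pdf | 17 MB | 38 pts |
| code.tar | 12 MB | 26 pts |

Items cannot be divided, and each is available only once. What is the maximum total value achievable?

104 pts

Check high-value combinations within 19 MB:
- sim.zip+dataset.csv+notes.txt+code.tar: size 2+2+3+12=19, value 6+45+27+26=104
- dataset.csv+notes.txt+code.tar: size 2+3+12=17, value 45+27+26=98
- sim.zip+dataset.csv+fig.png+notes.txt: size 2+2+4+3=11, value 6+45+10+27=88
- dataset.csv+slides.pdf: size 2+17=19, value 45+38=83
- dataset.csv+fig.png+notes.txt: size 2+4+3=9, value 45+10+27=82
Best: 104 pts.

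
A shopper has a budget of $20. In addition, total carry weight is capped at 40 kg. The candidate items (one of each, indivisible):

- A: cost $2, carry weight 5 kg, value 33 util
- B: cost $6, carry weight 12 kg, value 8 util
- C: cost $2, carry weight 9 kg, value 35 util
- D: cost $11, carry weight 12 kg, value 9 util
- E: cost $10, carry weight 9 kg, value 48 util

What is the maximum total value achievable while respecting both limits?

124 util

Feasible sets respecting both limits:
- A+B+C+E: cost 20, carry weight 35, value 124
- A+C+E: cost 14, carry weight 23, value 116
- B+C+E: cost 18, carry weight 30, value 91
Best: 124 util.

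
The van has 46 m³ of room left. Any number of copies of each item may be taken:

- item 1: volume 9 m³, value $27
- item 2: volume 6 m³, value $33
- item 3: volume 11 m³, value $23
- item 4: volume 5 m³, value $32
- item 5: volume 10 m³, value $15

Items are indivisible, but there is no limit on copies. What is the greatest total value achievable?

$289

Best value-per-unit is item 4 at 32/5; filling with it alone gives 9×32 = 288.
Optimal mix: 1×item 2 + 8×item 4 → volume 46, value 289.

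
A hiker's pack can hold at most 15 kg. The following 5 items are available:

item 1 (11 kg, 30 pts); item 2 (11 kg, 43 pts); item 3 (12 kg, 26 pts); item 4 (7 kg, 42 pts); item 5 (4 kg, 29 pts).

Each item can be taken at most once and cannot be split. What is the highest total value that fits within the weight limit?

Check high-value combinations within 15 kg:
- item 2+item 5: weight 11+4=15, value 43+29=72
- item 4+item 5: weight 7+4=11, value 42+29=71
- item 1+item 5: weight 11+4=15, value 30+29=59
- item 2: weight 11, value 43
Best: 72 pts.

72 pts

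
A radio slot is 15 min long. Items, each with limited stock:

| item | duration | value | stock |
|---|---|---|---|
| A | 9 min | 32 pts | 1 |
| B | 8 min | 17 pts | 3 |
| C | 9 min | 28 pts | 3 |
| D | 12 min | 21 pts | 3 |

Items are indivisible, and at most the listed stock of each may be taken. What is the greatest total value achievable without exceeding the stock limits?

32 pts

Top feasible selections:
- 1×A: duration 9, value 32
- 1×C: duration 9, value 28
Best: 32 pts.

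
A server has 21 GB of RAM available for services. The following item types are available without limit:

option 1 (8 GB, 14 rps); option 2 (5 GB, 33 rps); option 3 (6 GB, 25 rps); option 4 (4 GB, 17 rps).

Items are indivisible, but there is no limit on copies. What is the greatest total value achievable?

132 rps

Best value-per-unit is option 2 at 33/5, and filling with it alone uses memory 4×5=20. No mix of the others beats 4×33 = 132.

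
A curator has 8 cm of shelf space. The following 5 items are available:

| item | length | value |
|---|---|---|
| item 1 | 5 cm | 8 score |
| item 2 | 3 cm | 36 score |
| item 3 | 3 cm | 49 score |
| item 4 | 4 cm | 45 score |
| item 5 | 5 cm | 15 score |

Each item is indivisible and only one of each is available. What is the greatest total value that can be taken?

94 score

Check high-value combinations within 8 cm:
- item 3+item 4: length 3+4=7, value 49+45=94
- item 2+item 3: length 3+3=6, value 36+49=85
- item 2+item 4: length 3+4=7, value 36+45=81
Best: 94 score.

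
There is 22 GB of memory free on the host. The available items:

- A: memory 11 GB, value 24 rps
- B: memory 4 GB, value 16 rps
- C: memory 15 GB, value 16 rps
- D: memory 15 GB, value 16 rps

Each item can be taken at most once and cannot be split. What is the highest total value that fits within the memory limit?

Check high-value combinations within 22 GB:
- A+B: memory 11+4=15, value 24+16=40
- B+C: memory 4+15=19, value 16+16=32
- B+D: memory 4+15=19, value 16+16=32
- A: memory 11, value 24
Best: 40 rps.

40 rps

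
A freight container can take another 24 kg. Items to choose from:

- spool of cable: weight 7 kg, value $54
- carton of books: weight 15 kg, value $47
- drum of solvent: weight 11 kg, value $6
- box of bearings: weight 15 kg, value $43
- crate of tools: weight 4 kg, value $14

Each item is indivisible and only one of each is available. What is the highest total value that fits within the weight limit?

$101

Check high-value combinations within 24 kg:
- spool of cable+carton of books: weight 7+15=22, value 54+47=101
- spool of cable+box of bearings: weight 7+15=22, value 54+43=97
- spool of cable+drum of solvent+crate of tools: weight 7+11+4=22, value 54+6+14=74
Best: $101.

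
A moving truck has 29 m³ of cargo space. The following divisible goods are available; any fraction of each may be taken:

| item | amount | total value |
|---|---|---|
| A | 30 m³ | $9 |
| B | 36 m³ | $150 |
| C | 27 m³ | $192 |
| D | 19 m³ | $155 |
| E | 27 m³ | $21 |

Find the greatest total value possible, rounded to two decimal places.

Take in order of value per unit:
- D (155/19 per unit): all 19 → value 155, running total 155.00
- C (192/27 per unit): 10 of 27 → value 10×192/27 = 71.1111, running total 226.11
Total 226.11.

226.11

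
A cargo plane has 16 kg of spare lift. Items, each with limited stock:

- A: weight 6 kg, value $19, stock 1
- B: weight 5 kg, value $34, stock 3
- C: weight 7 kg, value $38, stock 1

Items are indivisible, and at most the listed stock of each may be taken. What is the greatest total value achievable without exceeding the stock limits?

$102

Best selections within weight 16 and stock limits:
- 3×B: weight 15, value 102
- 1×A + 2×B: weight 16, value 87
- 1×B + 1×C: weight 12, value 72
- 2×B: weight 10, value 68
Best: $102.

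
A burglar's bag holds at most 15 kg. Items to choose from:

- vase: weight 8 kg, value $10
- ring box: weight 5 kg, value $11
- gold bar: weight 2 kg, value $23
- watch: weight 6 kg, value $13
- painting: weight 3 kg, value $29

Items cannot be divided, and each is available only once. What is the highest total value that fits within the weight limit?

This is a 0/1 knapsack; check combinations near the capacity.
- gold bar+watch+painting: weight 2+6+3=11, value 23+13+29=65
- ring box+gold bar+painting: weight 5+2+3=10, value 11+23+29=63
- vase+gold bar+painting: weight 8+2+3=13, value 10+23+29=62
- ring box+watch+painting: weight 5+6+3=14, value 11+13+29=53
- gold bar+painting: weight 2+3=5, value 23+29=52
Best: $65.

$65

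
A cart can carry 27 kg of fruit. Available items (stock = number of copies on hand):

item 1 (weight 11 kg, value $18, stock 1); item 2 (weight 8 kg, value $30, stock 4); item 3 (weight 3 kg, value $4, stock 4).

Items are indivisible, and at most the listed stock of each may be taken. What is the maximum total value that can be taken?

$94

Best selections within weight 27 and stock limits:
- 3×item 2 + 1×item 3: weight 27, value 94
- 3×item 2: weight 24, value 90
- 1×item 1 + 2×item 2: weight 27, value 78
Best: $94.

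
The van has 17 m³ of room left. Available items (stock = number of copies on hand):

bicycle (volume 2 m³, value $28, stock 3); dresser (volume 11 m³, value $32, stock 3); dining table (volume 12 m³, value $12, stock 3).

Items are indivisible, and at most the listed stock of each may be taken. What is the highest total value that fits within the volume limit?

$116

Best selections within volume 17 and stock limits:
- 3×bicycle + 1×dresser: volume 17, value 116
- 2×bicycle + 1×dresser: volume 15, value 88
- 3×bicycle: volume 6, value 84
Best: $116.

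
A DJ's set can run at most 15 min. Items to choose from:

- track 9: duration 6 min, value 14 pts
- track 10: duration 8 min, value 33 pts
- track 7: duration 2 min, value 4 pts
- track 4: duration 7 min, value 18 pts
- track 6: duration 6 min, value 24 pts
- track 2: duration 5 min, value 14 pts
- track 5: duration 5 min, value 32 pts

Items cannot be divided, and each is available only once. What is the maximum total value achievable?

69 pts

Check high-value combinations within 15 min:
- track 10+track 7+track 5: duration 8+2+5=15, value 33+4+32=69
- track 10+track 5: duration 8+5=13, value 33+32=65
- track 7+track 6+track 5: duration 2+6+5=13, value 4+24+32=60
- track 10+track 6: duration 8+6=14, value 33+24=57
Best: 69 pts.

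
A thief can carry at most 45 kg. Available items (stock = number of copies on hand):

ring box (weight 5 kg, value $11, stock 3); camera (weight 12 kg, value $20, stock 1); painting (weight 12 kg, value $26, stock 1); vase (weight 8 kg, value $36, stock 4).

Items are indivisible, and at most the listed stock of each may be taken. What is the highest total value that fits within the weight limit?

Top feasible selections:
- 1×painting + 4×vase: weight 44, value 170
- 2×ring box + 4×vase: weight 42, value 166
- 1×camera + 4×vase: weight 44, value 164
Best: $170.

$170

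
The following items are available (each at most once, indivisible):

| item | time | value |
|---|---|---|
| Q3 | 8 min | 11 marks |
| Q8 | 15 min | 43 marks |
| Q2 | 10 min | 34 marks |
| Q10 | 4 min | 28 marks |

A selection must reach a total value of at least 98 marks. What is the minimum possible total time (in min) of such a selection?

Subsets with value ≥ 98, sorted by total time:
- Q8+Q2+Q10: time 29, value 105
- Q3+Q8+Q2+Q10: time 37, value 116
Minimum time: 29 min.

29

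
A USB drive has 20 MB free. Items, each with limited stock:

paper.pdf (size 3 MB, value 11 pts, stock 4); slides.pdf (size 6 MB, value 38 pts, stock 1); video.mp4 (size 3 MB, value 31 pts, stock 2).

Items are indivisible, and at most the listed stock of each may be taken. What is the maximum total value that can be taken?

122 pts

Top feasible selections:
- 2×paper.pdf + 1×slides.pdf + 2×video.mp4: size 18, value 122
- 1×paper.pdf + 1×slides.pdf + 2×video.mp4: size 15, value 111
- 4×paper.pdf + 2×video.mp4: size 18, value 106
Best: 122 pts.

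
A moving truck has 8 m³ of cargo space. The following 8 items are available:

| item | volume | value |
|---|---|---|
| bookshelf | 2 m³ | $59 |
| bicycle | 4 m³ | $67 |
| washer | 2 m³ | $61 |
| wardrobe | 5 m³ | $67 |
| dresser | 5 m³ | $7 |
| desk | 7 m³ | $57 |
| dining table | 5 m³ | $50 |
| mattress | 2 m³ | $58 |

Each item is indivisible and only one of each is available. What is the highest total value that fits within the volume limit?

This is a 0/1 knapsack; check combinations near the capacity.
- bookshelf+bicycle+washer: volume 2+4+2=8, value 59+67+61=187
- bicycle+washer+mattress: volume 4+2+2=8, value 67+61+58=186
- bookshelf+bicycle+mattress: volume 2+4+2=8, value 59+67+58=184
- bookshelf+washer+mattress: volume 2+2+2=6, value 59+61+58=178
Best: $187.

$187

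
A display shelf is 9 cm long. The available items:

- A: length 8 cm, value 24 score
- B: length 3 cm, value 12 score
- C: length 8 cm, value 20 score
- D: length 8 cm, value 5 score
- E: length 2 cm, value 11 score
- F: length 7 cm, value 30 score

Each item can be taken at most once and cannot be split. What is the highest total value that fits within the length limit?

41 score

This is a 0/1 knapsack; check combinations near the capacity.
- E+F: length 2+7=9, value 11+30=41
- F: length 7, value 30
- A: length 8, value 24
- B+E: length 3+2=5, value 12+11=23
- C: length 8, value 20
Best: 41 score.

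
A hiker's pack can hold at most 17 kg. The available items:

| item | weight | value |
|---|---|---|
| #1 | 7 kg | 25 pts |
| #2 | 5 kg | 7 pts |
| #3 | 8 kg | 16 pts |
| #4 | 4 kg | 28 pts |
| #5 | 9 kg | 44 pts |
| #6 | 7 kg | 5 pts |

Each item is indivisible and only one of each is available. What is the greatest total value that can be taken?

72 pts

This is a 0/1 knapsack; check combinations near the capacity.
- #4+#5: weight 4+9=13, value 28+44=72
- #1+#5: weight 7+9=16, value 25+44=69
- #1+#2+#4: weight 7+5+4=16, value 25+7+28=60
- #3+#5: weight 8+9=17, value 16+44=60
Best: 72 pts.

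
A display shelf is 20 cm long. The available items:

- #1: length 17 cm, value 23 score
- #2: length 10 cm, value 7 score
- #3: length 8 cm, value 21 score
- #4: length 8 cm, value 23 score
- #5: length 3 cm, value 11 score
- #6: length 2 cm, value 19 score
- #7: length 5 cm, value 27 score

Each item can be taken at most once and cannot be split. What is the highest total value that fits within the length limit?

Check high-value combinations within 20 cm:
- #4+#5+#6+#7: length 8+3+2+5=18, value 23+11+19+27=80
- #3+#5+#6+#7: length 8+3+2+5=18, value 21+11+19+27=78
- #4+#6+#7: length 8+2+5=15, value 23+19+27=69
- #3+#6+#7: length 8+2+5=15, value 21+19+27=67
- #2+#5+#6+#7: length 10+3+2+5=20, value 7+11+19+27=64
Best: 80 score.

80 score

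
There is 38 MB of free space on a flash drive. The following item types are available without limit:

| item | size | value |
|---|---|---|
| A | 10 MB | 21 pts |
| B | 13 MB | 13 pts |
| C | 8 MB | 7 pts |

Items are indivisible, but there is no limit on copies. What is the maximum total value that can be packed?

70 pts

Best value-per-unit is A at 21/10; filling with it alone gives 3×21 = 63.
Optimal mix: 3×A + 1×C → size 38, value 70.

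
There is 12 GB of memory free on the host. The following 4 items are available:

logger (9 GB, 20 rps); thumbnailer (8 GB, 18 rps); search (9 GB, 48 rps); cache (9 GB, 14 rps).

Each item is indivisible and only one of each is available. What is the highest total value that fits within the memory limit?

Check high-value combinations within 12 GB:
- search: memory 9, value 48
- logger: memory 9, value 20
- thumbnailer: memory 8, value 18
- cache: memory 9, value 14
Best: 48 rps.

48 rps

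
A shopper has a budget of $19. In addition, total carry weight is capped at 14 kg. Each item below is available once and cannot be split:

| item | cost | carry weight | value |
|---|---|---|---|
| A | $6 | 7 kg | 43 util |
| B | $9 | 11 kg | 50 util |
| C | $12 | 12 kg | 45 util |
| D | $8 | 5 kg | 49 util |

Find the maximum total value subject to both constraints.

Feasible sets respecting both limits:
- A+D: cost 14, carry weight 12, value 92
- B: cost 9, carry weight 11, value 50
- D: cost 8, carry weight 5, value 49
- C: cost 12, carry weight 12, value 45
Best: 92 util.

92 util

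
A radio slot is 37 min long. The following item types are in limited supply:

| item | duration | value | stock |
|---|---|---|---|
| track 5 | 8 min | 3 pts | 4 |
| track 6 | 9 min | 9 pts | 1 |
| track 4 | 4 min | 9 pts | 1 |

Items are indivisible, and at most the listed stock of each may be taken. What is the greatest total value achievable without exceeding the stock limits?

Best selections within duration 37 and stock limits:
- 3×track 5 + 1×track 6 + 1×track 4: duration 37, value 27
- 2×track 5 + 1×track 6 + 1×track 4: duration 29, value 24
Best: 27 pts.

27 pts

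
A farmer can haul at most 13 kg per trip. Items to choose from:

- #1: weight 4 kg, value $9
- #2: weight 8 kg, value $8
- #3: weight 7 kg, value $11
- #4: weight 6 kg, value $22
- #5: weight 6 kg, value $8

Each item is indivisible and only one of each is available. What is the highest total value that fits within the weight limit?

$33

This is a 0/1 knapsack; check combinations near the capacity.
- #3+#4: weight 7+6=13, value 11+22=33
- #1+#4: weight 4+6=10, value 9+22=31
- #4+#5: weight 6+6=12, value 22+8=30
Best: $33.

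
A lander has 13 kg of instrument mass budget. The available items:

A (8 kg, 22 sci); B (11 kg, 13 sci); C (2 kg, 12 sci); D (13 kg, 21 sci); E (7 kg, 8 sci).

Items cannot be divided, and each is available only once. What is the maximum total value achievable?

34 sci

This is a 0/1 knapsack; check combinations near the capacity.
- A+C: mass 8+2=10, value 22+12=34
- B+C: mass 11+2=13, value 13+12=25
- A: mass 8, value 22
Best: 34 sci.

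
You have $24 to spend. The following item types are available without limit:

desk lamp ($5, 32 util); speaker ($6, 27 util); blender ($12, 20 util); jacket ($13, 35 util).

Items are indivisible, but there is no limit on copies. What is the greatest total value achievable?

128 util

Best value-per-unit is desk lamp at 32/5, and filling with it alone uses cost 4×5=20. No mix of the others beats 4×32 = 128.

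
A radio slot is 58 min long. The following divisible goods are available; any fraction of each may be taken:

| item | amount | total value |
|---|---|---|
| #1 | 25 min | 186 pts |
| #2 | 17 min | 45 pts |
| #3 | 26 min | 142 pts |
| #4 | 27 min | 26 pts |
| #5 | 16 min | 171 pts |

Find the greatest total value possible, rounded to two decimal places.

449.85

Take in order of value per unit:
- #5 (171/16 per unit): all 16 → value 171, running total 171.00
- #1 (186/25 per unit): all 25 → value 186, running total 357.00
- #3 (142/26 per unit): 17 of 26 → value 17×142/26 = 92.8462, running total 449.85
Total 449.85.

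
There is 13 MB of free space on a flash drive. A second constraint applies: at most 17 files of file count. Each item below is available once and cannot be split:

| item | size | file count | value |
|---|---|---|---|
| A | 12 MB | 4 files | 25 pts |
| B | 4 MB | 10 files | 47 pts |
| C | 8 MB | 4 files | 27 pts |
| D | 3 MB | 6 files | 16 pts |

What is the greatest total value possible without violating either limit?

74 pts

Feasible sets respecting both limits:
- B+C: size 12, file count 14, value 74
- B+D: size 7, file count 16, value 63
- B: size 4, file count 10, value 47
Best: 74 pts.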